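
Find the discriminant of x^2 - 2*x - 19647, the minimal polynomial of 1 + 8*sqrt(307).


The element 1 + 8*sqrt(307) has minimal polynomial:
x^2 - 2*x - 19647
Discriminant = (-2)^2 - 4*(-19647)
= 4 + 78588
= 78592

78592


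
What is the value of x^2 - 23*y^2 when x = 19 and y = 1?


x^2 - d*y^2
= 19^2 - 23*1^2
= 361 - 23
= 338

338


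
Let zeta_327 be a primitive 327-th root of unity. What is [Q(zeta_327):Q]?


The degree equals Euler's totient phi(327).
327 = 3 * 109
phi(327) = 216

216


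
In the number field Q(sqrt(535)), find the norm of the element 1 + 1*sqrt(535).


N(a + b*sqrt(d)) = a^2 - d*b^2
= (1)^2 - (535)*(1)^2
= 1 - 535
= -534

-534


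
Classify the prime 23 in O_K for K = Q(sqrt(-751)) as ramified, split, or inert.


K = Q(sqrt(-751)). Since d mod 4 = 1, disc(K) = -751.
Check p | disc: -751 mod 23 = 8.
p does not divide disc. Compute Legendre symbol (d/p):
8^((23-1)/2) mod 23 = 1
(d/p) = 1, so p splits: (p) = P*P' with e=1, f=1, g=2.
Therefore p is split.

split


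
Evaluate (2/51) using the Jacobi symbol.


Compute (2/51) via quadratic reciprocity:
  pull out 2: (2/51) = -1  (since 51 mod 8 = 3)
  (1/51) = 1
Product of signs = -1

-1


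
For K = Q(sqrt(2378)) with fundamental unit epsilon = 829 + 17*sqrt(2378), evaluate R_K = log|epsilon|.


epsilon = 829 + 17*sqrt(2378)
= 1658.0006
R = ln(1658.0006)
= 7.4134

7.4134


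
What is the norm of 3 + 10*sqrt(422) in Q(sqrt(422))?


N(a + b*sqrt(d)) = a^2 - d*b^2
= (3)^2 - (422)*(10)^2
= 9 - 42200
= -42191

-42191


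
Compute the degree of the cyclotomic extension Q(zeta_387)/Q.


The degree equals Euler's totient phi(387).
387 = 3^2 * 43
phi(387) = 252

252


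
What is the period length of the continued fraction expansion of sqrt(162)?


Run the CF algorithm for sqrt(162).
a_0 = floor(sqrt(162)) = 12; set m_0=0, q_0=1.
Recurrence: m' = q*a - m,  q' = (d - m'^2)/q,  a' = floor((a_0 + m')/q').
  step 1: m=12, q=18, a=1
  step 2: m=6, q=7, a=2
  step 3: m=8, q=14, a=1
  step 4: m=6, q=9, a=2
  step 5: m=12, q=2, a=12
  step 6: m=12, q=9, a=2
  step 7: m=6, q=14, a=1
  step 8: m=8, q=7, a=2
  step 9: m=6, q=18, a=1
  step 10: m=12, q=1, a=24
a_10 = 2*a_0 = 24, so the period closes here.
sqrt(162) = [12; 1, 2, 1, 2, 12, 2, 1, 2, 1, 24]
Period length = 10

10


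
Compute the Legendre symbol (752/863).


p = 863 is prime, so compute (752/863) with the reciprocity algorithm (Jacobi-symbol steps: pull out 2s via (2/n), flip via reciprocity, reduce):
  pull out 2: (2/863) = +1  (since 863 mod 8 = 7)
  pull out 2: (2/863) = +1  (since 863 mod 8 = 7)
  pull out 2: (2/863) = +1  (since 863 mod 8 = 7)
  pull out 2: (2/863) = +1  (since 863 mod 8 = 7)
  reciprocity: (47/863) -> -(863/47)
  reduce: (17/47)
  reciprocity: (17/47) -> +(47/17)
  reduce: (13/17)
  reciprocity: (13/17) -> +(17/13)
  reduce: (4/13)
  pull out 2: (2/13) = -1  (since 13 mod 8 = 5)
  pull out 2: (2/13) = -1  (since 13 mod 8 = 5)
  (1/13) = 1
Product of signs = -1
(752/863) = -1

-1


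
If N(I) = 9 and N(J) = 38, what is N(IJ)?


N(IJ) = N(I) * N(J)
= 9 * 38
= 342

342


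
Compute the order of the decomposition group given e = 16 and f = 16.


|D_P| = e * f
= 16 * 16
= 256

256


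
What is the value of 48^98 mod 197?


p = 197 is prime and the exponent is (p-1)/2 = 98, so by Euler's criterion 48^98 = (48/197) = +1 or -1 mod 197.
Compute by square-and-multiply:
  98 = 64 + 32 + 2 (binary 1100010)
  Repeated squaring mod 197: 48^1 = 48, 48^2 = 137, 48^4 = 54, 48^8 = 158, 48^16 = 142, 48^32 = 70, 48^64 = 172
  48^98 = 48^64 * 48^32 * 48^2 = 172 * 70 * 137 mod 197
    172 * 70 = 12040 = 23 mod 197
    23 * 137 = 3151 = 196 mod 197
  48^98 = 196 mod 197
Result 196 = p - 1 = -1 mod 197: 48 is a quadratic non-residue mod 197. As a residue in [0, p-1] the value is 196.
48^98 mod 197 = 196

196


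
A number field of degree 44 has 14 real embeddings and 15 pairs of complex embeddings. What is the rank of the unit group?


By Dirichlet's unit theorem:
rank = r1 + r2 - 1
= 14 + 15 - 1
= 28

28


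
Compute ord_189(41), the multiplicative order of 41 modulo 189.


We want ord_189(41), the smallest k >= 1 with 41^k = 1 mod 189.
n = 189 = 3^3 * 7, phi(189) = 108; the order divides phi(n).
Divisors of 108: 1, 2, 3, 4, 6, 9, 12, 18, 27, 36, 54, 108
Repeated squaring mod 189: 41^1 = 41, 41^2 = 169, 41^4 = 22, 41^8 = 106, 41^16 = 85, 41^32 = 43, 41^64 = 148
Test divisors in increasing order:
  k=1: 41^1 = 41 mod 189
  k=2: 41^2 = 169 mod 189
  k=3: 41^3 = 169 * 41 = 125 mod 189
  k=4: 41^4 = 22 mod 189
  k=6: 41^6 = 22 * 169 = 127 mod 189
  k=9: 41^9 = 106 * 41 = 188 mod 189
  k=12: 41^12 = 106 * 22 = 64 mod 189
  k=18: 41^18 = 85 * 169 = 1 mod 189  <- first divisor giving 1
Order = 18

18


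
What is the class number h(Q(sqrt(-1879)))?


K = Q(sqrt(-1879)). d mod 4 = 1, so D = disc(K) = d = -1879
h(K) equals the number of primitive reduced positive-definite forms (a, b, c) = a*x^2 + b*x*y + c*y^2 with b^2 - 4ac = D,
where reduced means |b| <= a <= c, with b >= 0 whenever |b| = a or a = c, and primitive means gcd(a, b, c) = 1.
Reduced forces 3a^2 <= |D| = 1879, so 1 <= a <= 25; b must have the parity of D, and c = (b^2 - D)/(4a) must be an integer >= a.
Enumerate a = 1..25, b in [-a, a]:
  a=1: (1, 1, 470)  [1]
  a=2: (2, -1, 235), (2, 1, 235)  [2]
  a=3: none
  a=4: (4, -3, 118), (4, 3, 118)  [2]
  a=5: (5, -1, 94), (5, 1, 94)  [2]
  a=6: none
  a=7: (7, -5, 68), (7, 5, 68)  [2]
  a=8: (8, -3, 59), (8, 3, 59)  [2]
  a=9: none
  a=10: (10, -9, 49), (10, -1, 47), (10, 1, 47), (10, 9, 49)  [4]
  a=11..13: none
  a=14: (14, -9, 35), (14, -5, 34), (14, 5, 34), (14, 9, 35)  [4]
  a=15: none
  a=16: (16, -13, 32), (16, 13, 32)  [2]
  a=17: (17, -5, 28), (17, 5, 28)  [2]
  a=18..19: none
  a=20: (20, -19, 28), (20, -11, 25), (20, 11, 25), (20, 19, 28)  [4]
  a=21..25: none
Total reduced forms: 1 + 2 + 2 + 2 + 2 + 2 + 4 + 4 + 2 + 2 + 4 = 27
h = 27

27


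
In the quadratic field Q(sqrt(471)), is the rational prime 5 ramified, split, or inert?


K = Q(sqrt(471)). Since d mod 4 = 3, disc(K) = 1884.
Check p | disc: 1884 mod 5 = 4.
p does not divide disc. Compute Legendre symbol (d/p):
1^((5-1)/2) mod 5 = 1
(d/p) = 1, so p splits: (p) = P*P' with e=1, f=1, g=2.
Therefore p is split.

split


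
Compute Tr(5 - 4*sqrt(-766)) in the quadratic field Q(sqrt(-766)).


Tr(a + b*sqrt(d)) = (a + b*sqrt(d)) + (a - b*sqrt(d)) = 2a
= 2 * (5)
= 10

10


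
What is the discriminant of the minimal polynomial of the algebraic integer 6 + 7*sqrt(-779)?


The element 6 + 7*sqrt(-779) has minimal polynomial:
x^2 - 12*x + 38207
Discriminant = (-12)^2 - 4*(38207)
= 144 - 152828
= -152684

-152684


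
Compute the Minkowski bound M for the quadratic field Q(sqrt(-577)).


d = -577, d mod 4 = 3, so disc(K) = 4d = -2308; |disc(K)| = 2308
Imaginary quadratic field, so n = 2, s = r2 = 1, r1 = 0
M = (n!/n^n) * (4/pi)^s * sqrt(|disc(K)|) = (2!/2^2) * (4/pi)^1 * sqrt(2308)
= 0.5 * 1.273240 * 48.041649
= 30.5843

30.5843


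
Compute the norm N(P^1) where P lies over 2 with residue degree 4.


N(P^a) = p^(a*f)
= 2^(1*4)
= 2^4
= 16

16


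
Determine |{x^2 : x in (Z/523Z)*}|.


For prime p, the number of non-zero quadratic residues is (p-1)/2.
= (523-1)/2
= 261

261


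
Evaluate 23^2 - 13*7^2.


x^2 - d*y^2
= 23^2 - 13*7^2
= 529 - 637
= -108

-108


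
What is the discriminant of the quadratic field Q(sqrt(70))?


For K = Q(sqrt(d)) with d squarefree: disc(K) = d if d = 1 mod 4, and disc(K) = 4d if d = 2 or 3 mod 4.
Here d = 70, and d mod 4 = 2.
d = 2 mod 4, not 1 (O_K = Z[sqrt(d)]), so disc(K) = 4d = 4 * (70) = 280

280


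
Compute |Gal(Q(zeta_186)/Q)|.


|Gal(Q(zeta_186)/Q)| = phi(186)
= 60

60


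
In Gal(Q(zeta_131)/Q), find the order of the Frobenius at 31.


The Frobenius at p in Gal(Q(zeta_n)/Q) = (Z/nZ)* is the class of p, so its order is ord_131(31), the smallest k >= 1 with 31^k = 1 mod 131.
n = 131 = 131, phi(131) = 130; the order divides phi(n).
Divisors of 130: 1, 2, 5, 10, 13, 26, 65, 130
Repeated squaring mod 131: 31^1 = 31, 31^2 = 44, 31^4 = 102, 31^8 = 55, 31^16 = 12, 31^32 = 13, 31^64 = 38, 31^128 = 3
Test divisors in increasing order:
  k=1: 31^1 = 31 mod 131
  k=2: 31^2 = 44 mod 131
  k=5: 31^5 = 102 * 31 = 18 mod 131
  k=10: 31^10 = 55 * 44 = 62 mod 131
  k=13: 31^13 = 55 * 102 * 31 = 73 mod 131
  k=26: 31^26 = 12 * 55 * 44 = 89 mod 131
  k=65: 31^65 = 38 * 31 = 130 mod 131
  k=130: 31^130 = 3 * 44 = 1 mod 131  <- first divisor giving 1
Order = 130

130


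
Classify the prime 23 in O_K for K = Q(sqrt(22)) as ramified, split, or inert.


K = Q(sqrt(22)). Since d mod 4 = 2, disc(K) = 88.
Check p | disc: 88 mod 23 = 19.
p does not divide disc. Compute Legendre symbol (d/p):
22^((23-1)/2) mod 23 = -1
(d/p) = -1, so p is inert: (p) stays prime with e=1, f=2, g=1.
Therefore p is inert.

inert


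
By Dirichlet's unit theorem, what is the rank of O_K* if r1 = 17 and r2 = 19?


By Dirichlet's unit theorem:
rank = r1 + r2 - 1
= 17 + 19 - 1
= 35

35


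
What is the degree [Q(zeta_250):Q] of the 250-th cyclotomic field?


The degree equals Euler's totient phi(250).
250 = 2 * 5^3
phi(250) = 100

100


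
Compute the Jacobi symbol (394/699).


Compute (394/699) via quadratic reciprocity:
  pull out 2: (2/699) = -1  (since 699 mod 8 = 3)
  reciprocity: (197/699) -> +(699/197)
  reduce: (108/197)
  pull out 2: (2/197) = -1  (since 197 mod 8 = 5)
  pull out 2: (2/197) = -1  (since 197 mod 8 = 5)
  reciprocity: (27/197) -> +(197/27)
  reduce: (8/27)
  pull out 2: (2/27) = -1  (since 27 mod 8 = 3)
  pull out 2: (2/27) = -1  (since 27 mod 8 = 3)
  pull out 2: (2/27) = -1  (since 27 mod 8 = 3)
  (1/27) = 1
Product of signs = 1

1


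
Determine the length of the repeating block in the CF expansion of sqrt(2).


Run the CF algorithm for sqrt(2).
a_0 = floor(sqrt(2)) = 1; set m_0=0, q_0=1.
Recurrence: m' = q*a - m,  q' = (d - m'^2)/q,  a' = floor((a_0 + m')/q').
  step 1: m=1, q=1, a=2
a_1 = 2*a_0 = 2, so the period closes here.
sqrt(2) = [1; 2]
Period length = 1

1


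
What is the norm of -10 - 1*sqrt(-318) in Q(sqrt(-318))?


N(a + b*sqrt(d)) = a^2 - d*b^2
= (-10)^2 - (-318)*(-1)^2
= 100 + 318
= 418

418


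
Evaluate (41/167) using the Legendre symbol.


p = 167 is prime, so compute (41/167) with the reciprocity algorithm (Jacobi-symbol steps: pull out 2s via (2/n), flip via reciprocity, reduce):
  reciprocity: (41/167) -> +(167/41)
  reduce: (3/41)
  reciprocity: (3/41) -> +(41/3)
  reduce: (2/3)
  pull out 2: (2/3) = -1  (since 3 mod 8 = 3)
  (1/3) = 1
Product of signs = -1
(41/167) = -1

-1


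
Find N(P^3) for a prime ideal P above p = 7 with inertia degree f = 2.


N(P^a) = p^(a*f)
= 7^(3*2)
= 7^6
= 117649

117649


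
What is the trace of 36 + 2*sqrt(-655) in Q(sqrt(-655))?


Tr(a + b*sqrt(d)) = (a + b*sqrt(d)) + (a - b*sqrt(d)) = 2a
= 2 * (36)
= 72

72


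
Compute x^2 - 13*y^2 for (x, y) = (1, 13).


x^2 - d*y^2
= 1^2 - 13*13^2
= 1 - 2197
= -2196

-2196


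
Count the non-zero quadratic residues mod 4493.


For prime p, the number of non-zero quadratic residues is (p-1)/2.
= (4493-1)/2
= 2246

2246


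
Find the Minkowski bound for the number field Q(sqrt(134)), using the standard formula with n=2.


d = 134, d mod 4 = 2, so disc(K) = 4d = 536; |disc(K)| = 536
Real quadratic field, so n = 2, s = r2 = 0, r1 = 2
M = (n!/n^n) * (4/pi)^s * sqrt(|disc(K)|) = (2!/2^2) * (4/pi)^0 * sqrt(536)
= 0.5 * 1.000000 * 23.151674
= 11.5758

11.5758


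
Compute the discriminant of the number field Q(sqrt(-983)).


For K = Q(sqrt(d)) with d squarefree: disc(K) = d if d = 1 mod 4, and disc(K) = 4d if d = 2 or 3 mod 4.
Here d = -983, and d mod 4 = 1.
d = 1 mod 4 (O_K = Z[(1+sqrt(d))/2]), so disc(K) = d = -983

-983


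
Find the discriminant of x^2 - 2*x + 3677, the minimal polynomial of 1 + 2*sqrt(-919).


The element 1 + 2*sqrt(-919) has minimal polynomial:
x^2 - 2*x + 3677
Discriminant = (-2)^2 - 4*(3677)
= 4 - 14708
= -14704

-14704


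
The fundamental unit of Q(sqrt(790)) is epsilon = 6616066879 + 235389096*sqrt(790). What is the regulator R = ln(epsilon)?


epsilon = 6616066879 + 235389096*sqrt(790)
= 1.3232e+10
R = ln(1.3232e+10)
= 23.3059

23.3059


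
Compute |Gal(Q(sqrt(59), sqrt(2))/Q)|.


The 2 square roots of distinct primes are multiplicatively independent over Q,
so [K:Q] = 2^2 and Gal(K/Q) is isomorphic to (Z/2Z)^2.
|Gal| = 2^2 = 4

4


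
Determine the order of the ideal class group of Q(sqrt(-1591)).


K = Q(sqrt(-1591)). d mod 4 = 1, so D = disc(K) = d = -1591
h(K) equals the number of primitive reduced positive-definite forms (a, b, c) = a*x^2 + b*x*y + c*y^2 with b^2 - 4ac = D,
where reduced means |b| <= a <= c, with b >= 0 whenever |b| = a or a = c, and primitive means gcd(a, b, c) = 1.
Reduced forces 3a^2 <= |D| = 1591, so 1 <= a <= 23; b must have the parity of D, and c = (b^2 - D)/(4a) must be an integer >= a.
Enumerate a = 1..23, b in [-a, a]:
  a=1: (1, 1, 398)  [1]
  a=2: (2, -1, 199), (2, 1, 199)  [2]
  a=3: none
  a=4: (4, -3, 100), (4, 3, 100)  [2]
  a=5: (5, -3, 80), (5, 3, 80)  [2]
  a=6..7: none
  a=8: (8, -3, 50), (8, 3, 50)  [2]
  a=9: none
  a=10: (10, -7, 41), (10, -3, 40), (10, 3, 40), (10, 7, 41)  [4]
  a=11: (11, -9, 38), (11, 9, 38)  [2]
  a=12..15: none
  a=16: (16, -3, 25), (16, 3, 25)  [2]
  a=17..18: none
  a=19: (19, -9, 22), (19, 9, 22)  [2]
  a=20: (20, -13, 22), (20, 3, 20), (20, 13, 22)  [3]
  a=21..23: none
Total reduced forms: 1 + 2 + 2 + 2 + 2 + 4 + 2 + 2 + 2 + 3 = 22
h = 22

22


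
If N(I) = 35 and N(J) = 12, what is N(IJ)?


N(IJ) = N(I) * N(J)
= 35 * 12
= 420

420


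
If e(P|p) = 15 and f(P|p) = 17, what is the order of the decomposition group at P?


|D_P| = e * f
= 15 * 17
= 255

255


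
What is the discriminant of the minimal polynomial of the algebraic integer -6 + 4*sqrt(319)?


The element -6 + 4*sqrt(319) has minimal polynomial:
x^2 + 12*x - 5068
Discriminant = (12)^2 - 4*(-5068)
= 144 + 20272
= 20416

20416


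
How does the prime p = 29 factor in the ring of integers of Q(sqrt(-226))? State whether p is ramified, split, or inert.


K = Q(sqrt(-226)). Since d mod 4 = 2, disc(K) = -904.
Check p | disc: -904 mod 29 = 24.
p does not divide disc. Compute Legendre symbol (d/p):
6^((29-1)/2) mod 29 = 1
(d/p) = 1, so p splits: (p) = P*P' with e=1, f=1, g=2.
Therefore p is split.

split


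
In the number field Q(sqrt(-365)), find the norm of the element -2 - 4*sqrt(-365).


N(a + b*sqrt(d)) = a^2 - d*b^2
= (-2)^2 - (-365)*(-4)^2
= 4 + 5840
= 5844

5844


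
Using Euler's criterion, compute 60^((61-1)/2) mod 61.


p = 61 is prime and the exponent is (p-1)/2 = 30, so by Euler's criterion 60^30 = (60/61) = +1 or -1 mod 61.
Compute by square-and-multiply:
  30 = 16 + 8 + 4 + 2 (binary 11110)
  Repeated squaring mod 61: 60^1 = 60, 60^2 = 1, 60^4 = 1, 60^8 = 1, 60^16 = 1
  60^30 = 60^16 * 60^8 * 60^4 * 60^2 = 1 * 1 * 1 * 1 mod 61
    1 * 1 = 1 = 1 mod 61
    1 * 1 = 1 = 1 mod 61
    1 * 1 = 1 = 1 mod 61
  60^30 = 1 mod 61
Result 1: 60 is a quadratic residue mod 61.
60^30 mod 61 = 1

1


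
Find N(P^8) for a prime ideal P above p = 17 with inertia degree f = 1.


N(P^a) = p^(a*f)
= 17^(8*1)
= 17^8
= 6975757441

6975757441


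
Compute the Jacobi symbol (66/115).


Compute (66/115) via quadratic reciprocity:
  pull out 2: (2/115) = -1  (since 115 mod 8 = 3)
  reciprocity: (33/115) -> +(115/33)
  reduce: (16/33)
  pull out 2: (2/33) = +1  (since 33 mod 8 = 1)
  pull out 2: (2/33) = +1  (since 33 mod 8 = 1)
  pull out 2: (2/33) = +1  (since 33 mod 8 = 1)
  pull out 2: (2/33) = +1  (since 33 mod 8 = 1)
  (1/33) = 1
Product of signs = -1

-1


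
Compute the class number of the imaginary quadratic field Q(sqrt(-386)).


K = Q(sqrt(-386)). d mod 4 = 2, so D = disc(K) = 4d = -1544
h(K) equals the number of primitive reduced positive-definite forms (a, b, c) = a*x^2 + b*x*y + c*y^2 with b^2 - 4ac = D,
where reduced means |b| <= a <= c, with b >= 0 whenever |b| = a or a = c, and primitive means gcd(a, b, c) = 1.
Reduced forces 3a^2 <= |D| = 1544, so 1 <= a <= 22; b must have the parity of D, and c = (b^2 - D)/(4a) must be an integer >= a.
Enumerate a = 1..22, b in [-a, a]:
  a=1: (1, 0, 386)  [1]
  a=2: (2, 0, 193)  [1]
  a=3: (3, -2, 129), (3, 2, 129)  [2]
  a=4: none
  a=5: (5, -4, 78), (5, 4, 78)  [2]
  a=6: (6, -4, 65), (6, 4, 65)  [2]
  a=7..8: none
  a=9: (9, -2, 43), (9, 2, 43)  [2]
  a=10: (10, -4, 39), (10, 4, 39)  [2]
  a=11..12: none
  a=13: (13, -4, 30), (13, 4, 30)  [2]
  a=14: none
  a=15: (15, -14, 29), (15, -4, 26), (15, 4, 26), (15, 14, 29)  [4]
  a=16..17: none
  a=18: (18, -16, 25), (18, 16, 25)  [2]
  a=19..22: none
Total reduced forms: 1 + 1 + 2 + 2 + 2 + 2 + 2 + 2 + 4 + 2 = 20
h = 20

20


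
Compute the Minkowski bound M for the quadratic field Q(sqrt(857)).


d = 857, d mod 4 = 1, so disc(K) = d = 857; |disc(K)| = 857
Real quadratic field, so n = 2, s = r2 = 0, r1 = 2
M = (n!/n^n) * (4/pi)^s * sqrt(|disc(K)|) = (2!/2^2) * (4/pi)^0 * sqrt(857)
= 0.5 * 1.000000 * 29.274562
= 14.6373

14.6373


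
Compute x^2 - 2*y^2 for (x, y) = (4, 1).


x^2 - d*y^2
= 4^2 - 2*1^2
= 16 - 2
= 14

14


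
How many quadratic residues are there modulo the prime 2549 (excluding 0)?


For prime p, the number of non-zero quadratic residues is (p-1)/2.
= (2549-1)/2
= 1274

1274


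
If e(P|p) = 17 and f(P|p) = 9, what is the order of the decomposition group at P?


|D_P| = e * f
= 17 * 9
= 153

153


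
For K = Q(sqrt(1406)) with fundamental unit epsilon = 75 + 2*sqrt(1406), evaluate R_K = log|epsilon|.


epsilon = 75 + 2*sqrt(1406)
= 149.9933
R = ln(149.9933)
= 5.0106

5.0106


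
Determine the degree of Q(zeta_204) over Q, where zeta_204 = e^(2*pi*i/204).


The degree equals Euler's totient phi(204).
204 = 2^2 * 3 * 17
phi(204) = 64

64


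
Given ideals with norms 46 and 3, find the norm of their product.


N(IJ) = N(I) * N(J)
= 46 * 3
= 138

138


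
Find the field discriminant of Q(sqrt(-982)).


For K = Q(sqrt(d)) with d squarefree: disc(K) = d if d = 1 mod 4, and disc(K) = 4d if d = 2 or 3 mod 4.
Here d = -982, and d mod 4 = 2.
d = 2 mod 4, not 1 (O_K = Z[sqrt(d)]), so disc(K) = 4d = 4 * (-982) = -3928

-3928


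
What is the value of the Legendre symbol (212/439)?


p = 439 is prime, so compute (212/439) with the reciprocity algorithm (Jacobi-symbol steps: pull out 2s via (2/n), flip via reciprocity, reduce):
  pull out 2: (2/439) = +1  (since 439 mod 8 = 7)
  pull out 2: (2/439) = +1  (since 439 mod 8 = 7)
  reciprocity: (53/439) -> +(439/53)
  reduce: (15/53)
  reciprocity: (15/53) -> +(53/15)
  reduce: (8/15)
  pull out 2: (2/15) = +1  (since 15 mod 8 = 7)
  pull out 2: (2/15) = +1  (since 15 mod 8 = 7)
  pull out 2: (2/15) = +1  (since 15 mod 8 = 7)
  (1/15) = 1
Product of signs = 1
(212/439) = 1

1


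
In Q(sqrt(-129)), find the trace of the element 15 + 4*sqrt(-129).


Tr(a + b*sqrt(d)) = (a + b*sqrt(d)) + (a - b*sqrt(d)) = 2a
= 2 * (15)
= 30

30


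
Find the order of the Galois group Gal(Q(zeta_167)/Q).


|Gal(Q(zeta_167)/Q)| = phi(167)
= 166

166


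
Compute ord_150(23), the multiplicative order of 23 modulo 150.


We want ord_150(23), the smallest k >= 1 with 23^k = 1 mod 150.
n = 150 = 2 * 3 * 5^2, phi(150) = 40; the order divides phi(n).
Divisors of 40: 1, 2, 4, 5, 8, 10, 20, 40
Repeated squaring mod 150: 23^1 = 23, 23^2 = 79, 23^4 = 91, 23^8 = 31, 23^16 = 61, 23^32 = 121
Test divisors in increasing order:
  k=1: 23^1 = 23 mod 150
  k=2: 23^2 = 79 mod 150
  k=4: 23^4 = 91 mod 150
  k=5: 23^5 = 91 * 23 = 143 mod 150
  k=8: 23^8 = 31 mod 150
  k=10: 23^10 = 31 * 79 = 49 mod 150
  k=20: 23^20 = 61 * 91 = 1 mod 150  <- first divisor giving 1
Order = 20

20


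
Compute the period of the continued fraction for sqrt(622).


Run the CF algorithm for sqrt(622).
a_0 = floor(sqrt(622)) = 24; set m_0=0, q_0=1.
Recurrence: m' = q*a - m,  q' = (d - m'^2)/q,  a' = floor((a_0 + m')/q').
  step 1: m=24, q=46, a=1
  step 2: m=22, q=3, a=15
  step 3: m=23, q=31, a=1
  step 4: m=8, q=18, a=1
  step 5: m=10, q=29, a=1
  step 6: m=19, q=9, a=4
  step 7: m=17, q=37, a=1
  step 8: m=20, q=6, a=7
  step 9: m=22, q=23, a=2
  step 10: m=24, q=2, a=24
  step 11: m=24, q=23, a=2
  step 12: m=22, q=6, a=7
  step 13: m=20, q=37, a=1
  step 14: m=17, q=9, a=4
  step 15: m=19, q=29, a=1
  step 16: m=10, q=18, a=1
  step 17: m=8, q=31, a=1
  step 18: m=23, q=3, a=15
  step 19: m=22, q=46, a=1
  step 20: m=24, q=1, a=48
a_20 = 2*a_0 = 48, so the period closes here.
sqrt(622) = [24; 1, 15, 1, 1, 1, 4, 1, 7, 2, 24, 2, 7, 1, 4, 1, 1, 1, 15, 1, 48]
Period length = 20

20


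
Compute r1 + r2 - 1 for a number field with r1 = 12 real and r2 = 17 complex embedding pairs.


By Dirichlet's unit theorem:
rank = r1 + r2 - 1
= 12 + 17 - 1
= 28

28


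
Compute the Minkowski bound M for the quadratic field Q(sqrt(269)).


d = 269, d mod 4 = 1, so disc(K) = d = 269; |disc(K)| = 269
Real quadratic field, so n = 2, s = r2 = 0, r1 = 2
M = (n!/n^n) * (4/pi)^s * sqrt(|disc(K)|) = (2!/2^2) * (4/pi)^0 * sqrt(269)
= 0.5 * 1.000000 * 16.401219
= 8.2006

8.2006


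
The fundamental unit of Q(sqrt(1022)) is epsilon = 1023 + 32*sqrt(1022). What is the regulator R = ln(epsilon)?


epsilon = 1023 + 32*sqrt(1022)
= 2045.9995
R = ln(2045.9995)
= 7.6236

7.6236


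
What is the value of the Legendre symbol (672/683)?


p = 683 is prime, so compute (672/683) with the reciprocity algorithm (Jacobi-symbol steps: pull out 2s via (2/n), flip via reciprocity, reduce):
  pull out 2: (2/683) = -1  (since 683 mod 8 = 3)
  pull out 2: (2/683) = -1  (since 683 mod 8 = 3)
  pull out 2: (2/683) = -1  (since 683 mod 8 = 3)
  pull out 2: (2/683) = -1  (since 683 mod 8 = 3)
  pull out 2: (2/683) = -1  (since 683 mod 8 = 3)
  reciprocity: (21/683) -> +(683/21)
  reduce: (11/21)
  reciprocity: (11/21) -> +(21/11)
  reduce: (10/11)
  pull out 2: (2/11) = -1  (since 11 mod 8 = 3)
  reciprocity: (5/11) -> +(11/5)
  reduce: (1/5)
  (1/5) = 1
Product of signs = 1
(672/683) = 1

1


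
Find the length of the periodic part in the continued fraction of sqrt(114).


Run the CF algorithm for sqrt(114).
a_0 = floor(sqrt(114)) = 10; set m_0=0, q_0=1.
Recurrence: m' = q*a - m,  q' = (d - m'^2)/q,  a' = floor((a_0 + m')/q').
  step 1: m=10, q=14, a=1
  step 2: m=4, q=7, a=2
  step 3: m=10, q=2, a=10
  step 4: m=10, q=7, a=2
  step 5: m=4, q=14, a=1
  step 6: m=10, q=1, a=20
a_6 = 2*a_0 = 20, so the period closes here.
sqrt(114) = [10; 1, 2, 10, 2, 1, 20]
Period length = 6

6


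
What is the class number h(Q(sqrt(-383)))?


K = Q(sqrt(-383)). d mod 4 = 1, so D = disc(K) = d = -383
h(K) equals the number of primitive reduced positive-definite forms (a, b, c) = a*x^2 + b*x*y + c*y^2 with b^2 - 4ac = D,
where reduced means |b| <= a <= c, with b >= 0 whenever |b| = a or a = c, and primitive means gcd(a, b, c) = 1.
Reduced forces 3a^2 <= |D| = 383, so 1 <= a <= 11; b must have the parity of D, and c = (b^2 - D)/(4a) must be an integer >= a.
Enumerate a = 1..11, b in [-a, a]:
  a=1: (1, 1, 96)  [1]
  a=2: (2, -1, 48), (2, 1, 48)  [2]
  a=3: (3, -1, 32), (3, 1, 32)  [2]
  a=4: (4, -1, 24), (4, 1, 24)  [2]
  a=5: none
  a=6: (6, -5, 17), (6, -1, 16), (6, 1, 16), (6, 5, 17)  [4]
  a=7: (7, -3, 14), (7, 3, 14)  [2]
  a=8: (8, -1, 12), (8, 1, 12)  [2]
  a=9: (9, -7, 12), (9, 7, 12)  [2]
  a=10..11: none
Total reduced forms: 1 + 2 + 2 + 2 + 4 + 2 + 2 + 2 = 17
h = 17

17


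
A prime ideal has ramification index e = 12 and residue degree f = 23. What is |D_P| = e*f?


|D_P| = e * f
= 12 * 23
= 276

276


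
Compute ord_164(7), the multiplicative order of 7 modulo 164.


We want ord_164(7), the smallest k >= 1 with 7^k = 1 mod 164.
n = 164 = 2^2 * 41, phi(164) = 80; the order divides phi(n).
Divisors of 80: 1, 2, 4, 5, 8, 10, 16, 20, 40, 80
Repeated squaring mod 164: 7^1 = 7, 7^2 = 49, 7^4 = 105, 7^8 = 37, 7^16 = 57, 7^32 = 133, 7^64 = 141
Test divisors in increasing order:
  k=1: 7^1 = 7 mod 164
  k=2: 7^2 = 49 mod 164
  k=4: 7^4 = 105 mod 164
  k=5: 7^5 = 105 * 7 = 79 mod 164
  k=8: 7^8 = 37 mod 164
  k=10: 7^10 = 37 * 49 = 9 mod 164
  k=16: 7^16 = 57 mod 164
  k=20: 7^20 = 57 * 105 = 81 mod 164
  k=40: 7^40 = 133 * 37 = 1 mod 164  <- first divisor giving 1
Order = 40

40


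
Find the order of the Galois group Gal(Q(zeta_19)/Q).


|Gal(Q(zeta_19)/Q)| = phi(19)
= 18

18


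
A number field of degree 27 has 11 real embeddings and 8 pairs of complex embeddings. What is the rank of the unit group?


By Dirichlet's unit theorem:
rank = r1 + r2 - 1
= 11 + 8 - 1
= 18

18


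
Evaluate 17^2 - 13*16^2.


x^2 - d*y^2
= 17^2 - 13*16^2
= 289 - 3328
= -3039

-3039


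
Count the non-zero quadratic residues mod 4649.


For prime p, the number of non-zero quadratic residues is (p-1)/2.
= (4649-1)/2
= 2324

2324


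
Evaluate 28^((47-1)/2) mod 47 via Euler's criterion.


p = 47 is prime and the exponent is (p-1)/2 = 23, so by Euler's criterion 28^23 = (28/47) = +1 or -1 mod 47.
Compute by square-and-multiply:
  23 = 16 + 4 + 2 + 1 (binary 10111)
  Repeated squaring mod 47: 28^1 = 28, 28^2 = 32, 28^4 = 37, 28^8 = 6, 28^16 = 36
  28^23 = 28^16 * 28^4 * 28^2 * 28^1 = 36 * 37 * 32 * 28 mod 47
    36 * 37 = 1332 = 16 mod 47
    16 * 32 = 512 = 42 mod 47
    42 * 28 = 1176 = 1 mod 47
  28^23 = 1 mod 47
Result 1: 28 is a quadratic residue mod 47.
28^23 mod 47 = 1

1


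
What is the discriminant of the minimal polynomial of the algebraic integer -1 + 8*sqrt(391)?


The element -1 + 8*sqrt(391) has minimal polynomial:
x^2 + 2*x - 25023
Discriminant = (2)^2 - 4*(-25023)
= 4 + 100092
= 100096

100096


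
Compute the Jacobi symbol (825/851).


Compute (825/851) via quadratic reciprocity:
  reciprocity: (825/851) -> +(851/825)
  reduce: (26/825)
  pull out 2: (2/825) = +1  (since 825 mod 8 = 1)
  reciprocity: (13/825) -> +(825/13)
  reduce: (6/13)
  pull out 2: (2/13) = -1  (since 13 mod 8 = 5)
  reciprocity: (3/13) -> +(13/3)
  reduce: (1/3)
  (1/3) = 1
Product of signs = -1

-1


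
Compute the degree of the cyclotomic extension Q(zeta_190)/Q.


The degree equals Euler's totient phi(190).
190 = 2 * 5 * 19
phi(190) = 72

72


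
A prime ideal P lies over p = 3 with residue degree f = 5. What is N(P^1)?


N(P^a) = p^(a*f)
= 3^(1*5)
= 3^5
= 243

243


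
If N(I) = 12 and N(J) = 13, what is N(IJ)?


N(IJ) = N(I) * N(J)
= 12 * 13
= 156

156


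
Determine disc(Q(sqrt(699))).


For K = Q(sqrt(d)) with d squarefree: disc(K) = d if d = 1 mod 4, and disc(K) = 4d if d = 2 or 3 mod 4.
Here d = 699, and d mod 4 = 3.
d = 3 mod 4, not 1 (O_K = Z[sqrt(d)]), so disc(K) = 4d = 4 * (699) = 2796

2796


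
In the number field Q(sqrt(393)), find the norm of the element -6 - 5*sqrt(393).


N(a + b*sqrt(d)) = a^2 - d*b^2
= (-6)^2 - (393)*(-5)^2
= 36 - 9825
= -9789

-9789


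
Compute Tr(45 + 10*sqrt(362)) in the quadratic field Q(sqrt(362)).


Tr(a + b*sqrt(d)) = (a + b*sqrt(d)) + (a - b*sqrt(d)) = 2a
= 2 * (45)
= 90

90


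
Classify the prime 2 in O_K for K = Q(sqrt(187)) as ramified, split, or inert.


K = Q(sqrt(187)). Since d mod 4 = 3, disc(K) = 748.
Check p | disc: 748 mod 2 = 0.
p divides disc, so p ramifies: (p) = P^2 with e=2, f=1, g=1.
Therefore p is ramified.

ramified


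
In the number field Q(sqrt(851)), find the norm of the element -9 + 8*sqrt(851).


N(a + b*sqrt(d)) = a^2 - d*b^2
= (-9)^2 - (851)*(8)^2
= 81 - 54464
= -54383

-54383


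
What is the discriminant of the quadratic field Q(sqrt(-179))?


For K = Q(sqrt(d)) with d squarefree: disc(K) = d if d = 1 mod 4, and disc(K) = 4d if d = 2 or 3 mod 4.
Here d = -179, and d mod 4 = 1.
d = 1 mod 4 (O_K = Z[(1+sqrt(d))/2]), so disc(K) = d = -179

-179


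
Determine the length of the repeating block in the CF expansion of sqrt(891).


Run the CF algorithm for sqrt(891).
a_0 = floor(sqrt(891)) = 29; set m_0=0, q_0=1.
Recurrence: m' = q*a - m,  q' = (d - m'^2)/q,  a' = floor((a_0 + m')/q').
  step 1: m=29, q=50, a=1
  step 2: m=21, q=9, a=5
  step 3: m=24, q=35, a=1
  step 4: m=11, q=22, a=1
  step 5: m=11, q=35, a=1
  step 6: m=24, q=9, a=5
  step 7: m=21, q=50, a=1
  step 8: m=29, q=1, a=58
a_8 = 2*a_0 = 58, so the period closes here.
sqrt(891) = [29; 1, 5, 1, 1, 1, 5, 1, 58]
Period length = 8

8


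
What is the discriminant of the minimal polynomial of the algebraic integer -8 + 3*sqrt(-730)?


The element -8 + 3*sqrt(-730) has minimal polynomial:
x^2 + 16*x + 6634
Discriminant = (16)^2 - 4*(6634)
= 256 - 26536
= -26280

-26280


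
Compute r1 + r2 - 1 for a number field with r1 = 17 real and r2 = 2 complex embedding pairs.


By Dirichlet's unit theorem:
rank = r1 + r2 - 1
= 17 + 2 - 1
= 18

18


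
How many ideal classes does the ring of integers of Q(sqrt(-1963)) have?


K = Q(sqrt(-1963)). d mod 4 = 1, so D = disc(K) = d = -1963
h(K) equals the number of primitive reduced positive-definite forms (a, b, c) = a*x^2 + b*x*y + c*y^2 with b^2 - 4ac = D,
where reduced means |b| <= a <= c, with b >= 0 whenever |b| = a or a = c, and primitive means gcd(a, b, c) = 1.
Reduced forces 3a^2 <= |D| = 1963, so 1 <= a <= 25; b must have the parity of D, and c = (b^2 - D)/(4a) must be an integer >= a.
Enumerate a = 1..25, b in [-a, a]:
  a=1: (1, 1, 491)  [1]
  a=2..6: none
  a=7: (7, -5, 71), (7, 5, 71)  [2]
  a=8..12: none
  a=13: (13, 13, 41)  [1]
  a=14..16: none
  a=17: (17, -3, 29), (17, 3, 29)  [2]
  a=18..25: none
Total reduced forms: 1 + 2 + 1 + 2 = 6
h = 6

6


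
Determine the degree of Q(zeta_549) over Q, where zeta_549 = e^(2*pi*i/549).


The degree equals Euler's totient phi(549).
549 = 3^2 * 61
phi(549) = 360

360


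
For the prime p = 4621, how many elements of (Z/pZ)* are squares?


For prime p, the number of non-zero quadratic residues is (p-1)/2.
= (4621-1)/2
= 2310

2310


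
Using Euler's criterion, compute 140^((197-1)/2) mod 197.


p = 197 is prime and the exponent is (p-1)/2 = 98, so by Euler's criterion 140^98 = (140/197) = +1 or -1 mod 197.
Compute by square-and-multiply:
  98 = 64 + 32 + 2 (binary 1100010)
  Repeated squaring mod 197: 140^1 = 140, 140^2 = 97, 140^4 = 150, 140^8 = 42, 140^16 = 188, 140^32 = 81, 140^64 = 60
  140^98 = 140^64 * 140^32 * 140^2 = 60 * 81 * 97 mod 197
    60 * 81 = 4860 = 132 mod 197
    132 * 97 = 12804 = 196 mod 197
  140^98 = 196 mod 197
Result 196 = p - 1 = -1 mod 197: 140 is a quadratic non-residue mod 197. As a residue in [0, p-1] the value is 196.
140^98 mod 197 = 196

196


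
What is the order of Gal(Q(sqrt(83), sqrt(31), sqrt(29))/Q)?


The 3 square roots of distinct primes are multiplicatively independent over Q,
so [K:Q] = 2^3 and Gal(K/Q) is isomorphic to (Z/2Z)^3.
|Gal| = 2^3 = 8

8


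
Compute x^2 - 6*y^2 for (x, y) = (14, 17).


x^2 - d*y^2
= 14^2 - 6*17^2
= 196 - 1734
= -1538

-1538


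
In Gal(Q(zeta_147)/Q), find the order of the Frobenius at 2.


The Frobenius at p in Gal(Q(zeta_n)/Q) = (Z/nZ)* is the class of p, so its order is ord_147(2), the smallest k >= 1 with 2^k = 1 mod 147.
n = 147 = 3 * 7^2, phi(147) = 84; the order divides phi(n).
Divisors of 84: 1, 2, 3, 4, 6, 7, 12, 14, 21, 28, 42, 84
Repeated squaring mod 147: 2^1 = 2, 2^2 = 4, 2^4 = 16, 2^8 = 109, 2^16 = 121, 2^32 = 88, 2^64 = 100
Test divisors in increasing order:
  k=1: 2^1 = 2 mod 147
  k=2: 2^2 = 4 mod 147
  k=3: 2^3 = 4 * 2 = 8 mod 147
  k=4: 2^4 = 16 mod 147
  k=6: 2^6 = 16 * 4 = 64 mod 147
  k=7: 2^7 = 16 * 4 * 2 = 128 mod 147
  k=12: 2^12 = 109 * 16 = 127 mod 147
  k=14: 2^14 = 109 * 16 * 4 = 67 mod 147
  k=21: 2^21 = 121 * 16 * 2 = 50 mod 147
  k=28: 2^28 = 121 * 109 * 16 = 79 mod 147
  k=42: 2^42 = 88 * 109 * 4 = 1 mod 147  <- first divisor giving 1
Order = 42

42


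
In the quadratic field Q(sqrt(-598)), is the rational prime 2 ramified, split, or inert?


K = Q(sqrt(-598)). Since d mod 4 = 2, disc(K) = -2392.
Check p | disc: -2392 mod 2 = 0.
p divides disc, so p ramifies: (p) = P^2 with e=2, f=1, g=1.
Therefore p is ramified.

ramified


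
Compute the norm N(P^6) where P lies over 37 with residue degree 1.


N(P^a) = p^(a*f)
= 37^(6*1)
= 37^6
= 2565726409

2565726409


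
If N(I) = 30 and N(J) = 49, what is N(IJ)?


N(IJ) = N(I) * N(J)
= 30 * 49
= 1470

1470


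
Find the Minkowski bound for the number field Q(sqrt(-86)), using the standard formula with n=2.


d = -86, d mod 4 = 2, so disc(K) = 4d = -344; |disc(K)| = 344
Imaginary quadratic field, so n = 2, s = r2 = 1, r1 = 0
M = (n!/n^n) * (4/pi)^s * sqrt(|disc(K)|) = (2!/2^2) * (4/pi)^1 * sqrt(344)
= 0.5 * 1.273240 * 18.547237
= 11.8075

11.8075


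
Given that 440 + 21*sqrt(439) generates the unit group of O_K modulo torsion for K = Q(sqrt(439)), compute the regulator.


epsilon = 440 + 21*sqrt(439)
= 879.9989
R = ln(879.9989)
= 6.7799

6.7799


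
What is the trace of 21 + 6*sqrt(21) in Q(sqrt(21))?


Tr(a + b*sqrt(d)) = (a + b*sqrt(d)) + (a - b*sqrt(d)) = 2a
= 2 * (21)
= 42

42


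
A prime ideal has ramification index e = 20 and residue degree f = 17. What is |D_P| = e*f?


|D_P| = e * f
= 20 * 17
= 340

340


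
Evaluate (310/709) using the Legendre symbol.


p = 709 is prime, so compute (310/709) with the reciprocity algorithm (Jacobi-symbol steps: pull out 2s via (2/n), flip via reciprocity, reduce):
  pull out 2: (2/709) = -1  (since 709 mod 8 = 5)
  reciprocity: (155/709) -> +(709/155)
  reduce: (89/155)
  reciprocity: (89/155) -> +(155/89)
  reduce: (66/89)
  pull out 2: (2/89) = +1  (since 89 mod 8 = 1)
  reciprocity: (33/89) -> +(89/33)
  reduce: (23/33)
  reciprocity: (23/33) -> +(33/23)
  reduce: (10/23)
  pull out 2: (2/23) = +1  (since 23 mod 8 = 7)
  reciprocity: (5/23) -> +(23/5)
  reduce: (3/5)
  reciprocity: (3/5) -> +(5/3)
  reduce: (2/3)
  pull out 2: (2/3) = -1  (since 3 mod 8 = 3)
  (1/3) = 1
Product of signs = 1
(310/709) = 1

1


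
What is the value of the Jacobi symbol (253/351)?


Compute (253/351) via quadratic reciprocity:
  reciprocity: (253/351) -> +(351/253)
  reduce: (98/253)
  pull out 2: (2/253) = -1  (since 253 mod 8 = 5)
  reciprocity: (49/253) -> +(253/49)
  reduce: (8/49)
  pull out 2: (2/49) = +1  (since 49 mod 8 = 1)
  pull out 2: (2/49) = +1  (since 49 mod 8 = 1)
  pull out 2: (2/49) = +1  (since 49 mod 8 = 1)
  (1/49) = 1
Product of signs = -1

-1


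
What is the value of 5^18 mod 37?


p = 37 is prime and the exponent is (p-1)/2 = 18, so by Euler's criterion 5^18 = (5/37) = +1 or -1 mod 37.
Compute by square-and-multiply:
  18 = 16 + 2 (binary 10010)
  Repeated squaring mod 37: 5^1 = 5, 5^2 = 25, 5^4 = 33, 5^8 = 16, 5^16 = 34
  5^18 = 5^16 * 5^2 = 34 * 25 mod 37
    34 * 25 = 850 = 36 mod 37
  5^18 = 36 mod 37
Result 36 = p - 1 = -1 mod 37: 5 is a quadratic non-residue mod 37. As a residue in [0, p-1] the value is 36.
5^18 mod 37 = 36

36


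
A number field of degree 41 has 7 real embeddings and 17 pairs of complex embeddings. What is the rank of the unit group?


By Dirichlet's unit theorem:
rank = r1 + r2 - 1
= 7 + 17 - 1
= 23

23


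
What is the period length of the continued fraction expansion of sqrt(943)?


Run the CF algorithm for sqrt(943).
a_0 = floor(sqrt(943)) = 30; set m_0=0, q_0=1.
Recurrence: m' = q*a - m,  q' = (d - m'^2)/q,  a' = floor((a_0 + m')/q').
  step 1: m=30, q=43, a=1
  step 2: m=13, q=18, a=2
  step 3: m=23, q=23, a=2
  step 4: m=23, q=18, a=2
  step 5: m=13, q=43, a=1
  step 6: m=30, q=1, a=60
a_6 = 2*a_0 = 60, so the period closes here.
sqrt(943) = [30; 1, 2, 2, 2, 1, 60]
Period length = 6

6


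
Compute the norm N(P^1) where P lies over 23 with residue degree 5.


N(P^a) = p^(a*f)
= 23^(1*5)
= 23^5
= 6436343

6436343


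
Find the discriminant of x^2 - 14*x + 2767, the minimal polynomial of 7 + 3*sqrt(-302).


The element 7 + 3*sqrt(-302) has minimal polynomial:
x^2 - 14*x + 2767
Discriminant = (-14)^2 - 4*(2767)
= 196 - 11068
= -10872

-10872


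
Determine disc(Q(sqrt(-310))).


For K = Q(sqrt(d)) with d squarefree: disc(K) = d if d = 1 mod 4, and disc(K) = 4d if d = 2 or 3 mod 4.
Here d = -310, and d mod 4 = 2.
d = 2 mod 4, not 1 (O_K = Z[sqrt(d)]), so disc(K) = 4d = 4 * (-310) = -1240

-1240


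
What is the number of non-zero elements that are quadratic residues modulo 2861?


For prime p, the number of non-zero quadratic residues is (p-1)/2.
= (2861-1)/2
= 1430

1430


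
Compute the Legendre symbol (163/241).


p = 241 is prime, so compute (163/241) with the reciprocity algorithm (Jacobi-symbol steps: pull out 2s via (2/n), flip via reciprocity, reduce):
  reciprocity: (163/241) -> +(241/163)
  reduce: (78/163)
  pull out 2: (2/163) = -1  (since 163 mod 8 = 3)
  reciprocity: (39/163) -> -(163/39)
  reduce: (7/39)
  reciprocity: (7/39) -> -(39/7)
  reduce: (4/7)
  pull out 2: (2/7) = +1  (since 7 mod 8 = 7)
  pull out 2: (2/7) = +1  (since 7 mod 8 = 7)
  (1/7) = 1
Product of signs = -1
(163/241) = -1

-1


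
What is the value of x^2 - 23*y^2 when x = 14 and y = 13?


x^2 - d*y^2
= 14^2 - 23*13^2
= 196 - 3887
= -3691

-3691


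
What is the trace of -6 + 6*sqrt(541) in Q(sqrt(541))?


Tr(a + b*sqrt(d)) = (a + b*sqrt(d)) + (a - b*sqrt(d)) = 2a
= 2 * (-6)
= -12

-12


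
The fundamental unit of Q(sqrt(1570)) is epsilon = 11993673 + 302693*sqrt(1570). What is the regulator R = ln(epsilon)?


epsilon = 11993673 + 302693*sqrt(1570)
= 2.3987e+07
R = ln(2.3987e+07)
= 16.9930

16.9930


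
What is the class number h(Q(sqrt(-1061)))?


K = Q(sqrt(-1061)). d mod 4 = 3, so D = disc(K) = 4d = -4244
h(K) equals the number of primitive reduced positive-definite forms (a, b, c) = a*x^2 + b*x*y + c*y^2 with b^2 - 4ac = D,
where reduced means |b| <= a <= c, with b >= 0 whenever |b| = a or a = c, and primitive means gcd(a, b, c) = 1.
Reduced forces 3a^2 <= |D| = 4244, so 1 <= a <= 37; b must have the parity of D, and c = (b^2 - D)/(4a) must be an integer >= a.
Enumerate a = 1..37, b in [-a, a]:
  a=1: (1, 0, 1061)  [1]
  a=2: (2, 2, 531)  [1]
  a=3: (3, -2, 354), (3, 2, 354)  [2]
  a=4: none
  a=5: (5, -4, 213), (5, 4, 213)  [2]
  a=6: (6, -2, 177), (6, 2, 177)  [2]
  a=7..8: none
  a=9: (9, -2, 118), (9, 2, 118)  [2]
  a=10: (10, -6, 107), (10, 6, 107)  [2]
  a=11..14: none
  a=15: (15, -14, 74), (15, -4, 71), (15, 4, 71), (15, 14, 74)  [4]
  a=16..17: none
  a=18: (18, -2, 59), (18, 2, 59)  [2]
  a=19..24: none
  a=25: (25, -16, 45), (25, 16, 45)  [2]
  a=26: none
  a=27: (27, -20, 43), (27, 20, 43)  [2]
  a=28..29: none
  a=30: (30, -26, 41), (30, -14, 37), (30, 14, 37), (30, 26, 41)  [4]
  a=31..37: none
Total reduced forms: 1 + 1 + 2 + 2 + 2 + 2 + 2 + 4 + 2 + 2 + 2 + 4 = 26
h = 26

26


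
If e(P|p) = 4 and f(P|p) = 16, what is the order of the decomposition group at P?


|D_P| = e * f
= 4 * 16
= 64

64


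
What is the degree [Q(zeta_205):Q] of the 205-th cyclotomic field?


The degree equals Euler's totient phi(205).
205 = 5 * 41
phi(205) = 160

160


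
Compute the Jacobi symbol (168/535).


Compute (168/535) via quadratic reciprocity:
  pull out 2: (2/535) = +1  (since 535 mod 8 = 7)
  pull out 2: (2/535) = +1  (since 535 mod 8 = 7)
  pull out 2: (2/535) = +1  (since 535 mod 8 = 7)
  reciprocity: (21/535) -> +(535/21)
  reduce: (10/21)
  pull out 2: (2/21) = -1  (since 21 mod 8 = 5)
  reciprocity: (5/21) -> +(21/5)
  reduce: (1/5)
  (1/5) = 1
Product of signs = -1

-1


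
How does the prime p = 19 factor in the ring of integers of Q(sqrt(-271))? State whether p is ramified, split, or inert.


K = Q(sqrt(-271)). Since d mod 4 = 1, disc(K) = -271.
Check p | disc: -271 mod 19 = 14.
p does not divide disc. Compute Legendre symbol (d/p):
14^((19-1)/2) mod 19 = -1
(d/p) = -1, so p is inert: (p) stays prime with e=1, f=2, g=1.
Therefore p is inert.

inert


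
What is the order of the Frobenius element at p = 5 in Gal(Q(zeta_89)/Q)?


The Frobenius at p in Gal(Q(zeta_n)/Q) = (Z/nZ)* is the class of p, so its order is ord_89(5), the smallest k >= 1 with 5^k = 1 mod 89.
n = 89 = 89, phi(89) = 88; the order divides phi(n).
Divisors of 88: 1, 2, 4, 8, 11, 22, 44, 88
Repeated squaring mod 89: 5^1 = 5, 5^2 = 25, 5^4 = 2, 5^8 = 4, 5^16 = 16, 5^32 = 78, 5^64 = 32
Test divisors in increasing order:
  k=1: 5^1 = 5 mod 89
  k=2: 5^2 = 25 mod 89
  k=4: 5^4 = 2 mod 89
  k=8: 5^8 = 4 mod 89
  k=11: 5^11 = 4 * 25 * 5 = 55 mod 89
  k=22: 5^22 = 16 * 2 * 25 = 88 mod 89
  k=44: 5^44 = 78 * 4 * 2 = 1 mod 89  <- first divisor giving 1
Order = 44

44
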